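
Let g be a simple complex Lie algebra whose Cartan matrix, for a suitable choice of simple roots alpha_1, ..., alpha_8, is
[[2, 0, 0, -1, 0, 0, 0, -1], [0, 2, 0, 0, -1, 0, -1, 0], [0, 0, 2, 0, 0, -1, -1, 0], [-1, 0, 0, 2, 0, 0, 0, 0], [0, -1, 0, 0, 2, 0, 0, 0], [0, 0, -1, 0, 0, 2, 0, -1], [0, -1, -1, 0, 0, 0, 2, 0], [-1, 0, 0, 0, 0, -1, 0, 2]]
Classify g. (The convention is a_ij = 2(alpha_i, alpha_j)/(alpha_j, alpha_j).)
The matrix has rank 8 with 2's on the diagonal. Reading the off-diagonal entries as Dynkin edges (a single edge where a_ij = a_ji = -1; a double or triple edge where a_ij * a_ji = 2 or 3), the diagram is a chain of 8 nodes with single edges (A_8). One simple-root ordering that puts it in standard form is (alpha_4, alpha_1, alpha_8, alpha_6, alpha_3, alpha_7, alpha_2, alpha_5). So the algebra is type A_8, i.e. sl(9).

A8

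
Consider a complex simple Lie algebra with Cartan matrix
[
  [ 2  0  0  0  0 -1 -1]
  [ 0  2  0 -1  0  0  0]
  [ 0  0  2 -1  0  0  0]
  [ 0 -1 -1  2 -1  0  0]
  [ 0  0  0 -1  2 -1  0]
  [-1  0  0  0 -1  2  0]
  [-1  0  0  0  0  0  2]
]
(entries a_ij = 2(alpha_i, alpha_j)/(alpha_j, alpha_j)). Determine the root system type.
The matrix has rank 7 with 2's on the diagonal. Reading the off-diagonal entries as Dynkin edges (a single edge where a_ij = a_ji = -1; a double or triple edge where a_ij * a_ji = 2 or 3), the diagram is a chain of 5 nodes with a fork of two nodes at one end (D_7). One simple-root ordering that puts it in standard form is (alpha_7, alpha_1, alpha_6, alpha_5, alpha_4, alpha_2, alpha_3). So the algebra is type D_7, i.e. so(14).

D_7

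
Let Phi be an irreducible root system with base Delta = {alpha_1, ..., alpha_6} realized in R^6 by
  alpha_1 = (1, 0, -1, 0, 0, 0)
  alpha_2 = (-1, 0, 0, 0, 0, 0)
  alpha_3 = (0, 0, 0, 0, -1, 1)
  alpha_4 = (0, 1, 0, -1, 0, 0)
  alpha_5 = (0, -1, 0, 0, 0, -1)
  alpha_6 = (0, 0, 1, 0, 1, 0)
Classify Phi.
B6

Compute the Cartan integers a_ij = 2(alpha_i, alpha_j)/(alpha_j, alpha_j); the resulting 6x6 Cartan matrix is
[[2, -2, 0, 0, 0, -1], [-1, 2, 0, 0, 0, 0], [0, 0, 2, 0, -1, -1], [0, 0, 0, 2, -1, 0], [0, 0, -1, -1, 2, 0], [-1, 0, -1, 0, 0, 2]].
The roots have two lengths (squared-length ratio 2:1); the short ones are alpha_{2}. The associated Dynkin diagram is a chain of 6 nodes with a double edge at one end; the terminal node there is the unique short simple root (B_6), so the type is B_6 (the algebra so(13)).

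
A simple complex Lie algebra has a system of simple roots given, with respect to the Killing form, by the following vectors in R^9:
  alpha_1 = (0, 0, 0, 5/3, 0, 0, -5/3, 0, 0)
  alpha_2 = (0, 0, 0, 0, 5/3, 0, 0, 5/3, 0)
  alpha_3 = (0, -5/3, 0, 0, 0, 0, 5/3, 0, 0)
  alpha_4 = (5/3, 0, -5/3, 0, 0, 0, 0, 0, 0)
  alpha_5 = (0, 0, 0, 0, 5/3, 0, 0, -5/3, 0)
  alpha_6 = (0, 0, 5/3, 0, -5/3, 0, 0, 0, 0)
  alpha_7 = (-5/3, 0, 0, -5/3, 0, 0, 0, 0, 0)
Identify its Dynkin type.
D_7 (so(14))

Compute the Cartan integers a_ij = 2(alpha_i, alpha_j)/(alpha_j, alpha_j); the resulting 7x7 Cartan matrix is
[[2, 0, -1, 0, 0, 0, -1], [0, 2, 0, 0, 0, -1, 0], [-1, 0, 2, 0, 0, 0, 0], [0, 0, 0, 2, 0, -1, -1], [0, 0, 0, 0, 2, -1, 0], [0, -1, 0, -1, -1, 2, 0], [-1, 0, 0, -1, 0, 0, 2]].
All simple roots have the same length, so the diagram is simply laced. The associated Dynkin diagram is a chain of 5 nodes with a fork of two nodes at one end (D_7), so the type is D_7 (the algebra so(14)).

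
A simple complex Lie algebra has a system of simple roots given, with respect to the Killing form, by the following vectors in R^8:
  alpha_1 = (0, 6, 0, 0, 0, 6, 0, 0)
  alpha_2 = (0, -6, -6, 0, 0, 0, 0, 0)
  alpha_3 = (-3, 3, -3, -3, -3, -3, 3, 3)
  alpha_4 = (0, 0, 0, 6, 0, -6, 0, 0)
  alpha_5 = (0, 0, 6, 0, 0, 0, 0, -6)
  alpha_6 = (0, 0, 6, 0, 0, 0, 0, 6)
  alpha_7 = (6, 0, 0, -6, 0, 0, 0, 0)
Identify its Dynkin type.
Compute the Cartan integers a_ij = 2(alpha_i, alpha_j)/(alpha_j, alpha_j); the resulting 7x7 Cartan matrix is
[[2, -1, 0, -1, 0, 0, 0], [-1, 2, 0, 0, -1, -1, 0], [0, 0, 2, 0, -1, 0, 0], [-1, 0, 0, 2, 0, 0, -1], [0, -1, -1, 0, 2, 0, 0], [0, -1, 0, 0, 0, 2, 0], [0, 0, 0, -1, 0, 0, 2]].
All simple roots have the same length, so the diagram is simply laced. The associated Dynkin diagram is a chain of 6 nodes with one extra node attached to the third node from one end (E_7), so the type is E_7.

E7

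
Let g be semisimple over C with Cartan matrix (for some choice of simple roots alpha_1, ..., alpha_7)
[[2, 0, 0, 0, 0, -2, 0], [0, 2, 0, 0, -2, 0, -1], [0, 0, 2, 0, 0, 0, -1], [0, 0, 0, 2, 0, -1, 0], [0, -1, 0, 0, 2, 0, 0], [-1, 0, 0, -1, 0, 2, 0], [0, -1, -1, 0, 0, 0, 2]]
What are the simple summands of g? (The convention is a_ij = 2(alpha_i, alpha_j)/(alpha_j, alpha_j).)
B_4 ⊕ C_3

The diagram associated to this matrix has two connected components: the simple roots {alpha_2, alpha_3, alpha_5, alpha_7} form a chain of 4 nodes with a double edge at one end; the terminal node there is the unique short simple root (B_4), and {alpha_1, alpha_4, alpha_6} form a chain of 3 nodes with a double edge at one end; the terminal node there is the unique long simple root (C_3). A semisimple Lie algebra decomposes uniquely as the direct sum of simple ideals, one per connected component of its Dynkin diagram, so g ≅ B_4 ⊕ C_3 (dimension 36 + 21 = 57).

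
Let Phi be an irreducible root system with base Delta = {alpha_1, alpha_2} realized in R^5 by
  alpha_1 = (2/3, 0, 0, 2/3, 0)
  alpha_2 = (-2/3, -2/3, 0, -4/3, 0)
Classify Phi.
Compute the Cartan integers a_ij = 2(alpha_i, alpha_j)/(alpha_j, alpha_j); the resulting 2x2 Cartan matrix is
[[2, -1], [-3, 2]].
The roots have two lengths (squared-length ratio 3:1); the short ones are alpha_{1}. The associated Dynkin diagram is two nodes joined by a triple edge (G_2), so the type is G_2.

type G_2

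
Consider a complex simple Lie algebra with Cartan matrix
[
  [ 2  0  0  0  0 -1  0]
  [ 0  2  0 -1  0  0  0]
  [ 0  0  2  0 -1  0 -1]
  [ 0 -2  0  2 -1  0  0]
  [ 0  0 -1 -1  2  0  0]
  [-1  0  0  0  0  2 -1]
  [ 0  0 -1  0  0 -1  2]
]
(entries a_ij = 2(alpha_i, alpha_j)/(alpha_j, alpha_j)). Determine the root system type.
The matrix has rank 7 with 2's on the diagonal. Reading the off-diagonal entries as Dynkin edges (a single edge where a_ij = a_ji = -1; a double or triple edge where a_ij * a_ji = 2 or 3), the diagram is a chain of 7 nodes with a double edge at one end; the terminal node there is the unique short simple root (B_7). One simple-root ordering that puts it in standard form is (alpha_1, alpha_6, alpha_7, alpha_3, alpha_5, alpha_4, alpha_2). So the algebra is type B_7, i.e. so(15).

B_7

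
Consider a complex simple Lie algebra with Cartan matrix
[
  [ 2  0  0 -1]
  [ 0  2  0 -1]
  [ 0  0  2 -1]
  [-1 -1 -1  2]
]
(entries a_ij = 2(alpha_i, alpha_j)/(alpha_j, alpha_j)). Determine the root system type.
The matrix has rank 4 with 2's on the diagonal. Reading the off-diagonal entries as Dynkin edges (a single edge where a_ij = a_ji = -1; a double or triple edge where a_ij * a_ji = 2 or 3), the diagram is a chain of 2 nodes with a fork of two nodes at one end (D_4). One simple-root ordering that puts it in standard form is (alpha_1, alpha_4, alpha_3, alpha_2). So the algebra is type D_4, i.e. so(8).

D4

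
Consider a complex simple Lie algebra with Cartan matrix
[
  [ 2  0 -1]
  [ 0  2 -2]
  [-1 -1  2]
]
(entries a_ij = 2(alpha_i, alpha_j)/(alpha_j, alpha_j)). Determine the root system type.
type C_3

The matrix has rank 3 with 2's on the diagonal. Reading the off-diagonal entries as Dynkin edges (a single edge where a_ij = a_ji = -1; a double or triple edge where a_ij * a_ji = 2 or 3), the diagram is a chain of 3 nodes with a double edge at one end; the terminal node there is the unique long simple root (C_3). One simple-root ordering that puts it in standard form is (alpha_1, alpha_3, alpha_2). So the algebra is type C_3, i.e. sp(6).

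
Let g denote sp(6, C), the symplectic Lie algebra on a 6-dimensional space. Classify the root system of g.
This is sp(6), which has dimension 6(6+1)/2 = 21 and rank 6/2 = 3. In the classification of classical Lie algebras, the symplectic algebra sp(2n) has type C_n; here n = 3, so the Dynkin diagram is a chain of 3 nodes with a double edge at one end; the terminal node there is the unique long simple root (C_3). Hence the type is C_3.

C_3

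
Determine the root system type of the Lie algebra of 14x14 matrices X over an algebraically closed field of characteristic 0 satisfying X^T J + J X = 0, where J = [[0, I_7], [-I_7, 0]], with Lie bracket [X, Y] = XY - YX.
C7

This is sp(14), which has dimension 14(14+1)/2 = 105 and rank 14/2 = 7. In the classification of classical Lie algebras, the symplectic algebra sp(2n) has type C_n; here n = 7, so the Dynkin diagram is a chain of 7 nodes with a double edge at one end; the terminal node there is the unique long simple root (C_7). Hence the type is C_7.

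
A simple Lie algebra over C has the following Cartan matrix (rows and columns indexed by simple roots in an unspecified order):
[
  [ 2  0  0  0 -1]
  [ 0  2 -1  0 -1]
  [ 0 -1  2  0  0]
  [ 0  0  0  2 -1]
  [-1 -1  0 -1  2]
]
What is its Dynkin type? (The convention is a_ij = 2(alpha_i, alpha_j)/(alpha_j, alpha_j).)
The matrix has rank 5 with 2's on the diagonal. Reading the off-diagonal entries as Dynkin edges (a single edge where a_ij = a_ji = -1; a double or triple edge where a_ij * a_ji = 2 or 3), the diagram is a chain of 3 nodes with a fork of two nodes at one end (D_5). One simple-root ordering that puts it in standard form is (alpha_3, alpha_2, alpha_5, alpha_1, alpha_4). So the algebra is type D_5, i.e. so(10).

type D_5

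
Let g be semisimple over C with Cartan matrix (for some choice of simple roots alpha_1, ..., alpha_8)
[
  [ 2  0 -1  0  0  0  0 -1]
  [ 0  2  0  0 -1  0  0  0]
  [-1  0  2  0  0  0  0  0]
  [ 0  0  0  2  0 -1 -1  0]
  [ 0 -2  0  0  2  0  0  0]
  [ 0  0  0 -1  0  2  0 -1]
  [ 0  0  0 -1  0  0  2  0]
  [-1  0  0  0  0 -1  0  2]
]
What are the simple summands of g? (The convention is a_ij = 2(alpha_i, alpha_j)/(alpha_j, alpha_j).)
type A_6 ⊕ type B_2

The diagram associated to this matrix has two connected components: the simple roots {alpha_1, alpha_3, alpha_4, alpha_6, alpha_7, alpha_8} form a chain of 6 nodes with single edges (A_6), and {alpha_2, alpha_5} form a chain of 2 nodes with a double edge at one end; the terminal node there is the unique short simple root (B_2). A semisimple Lie algebra decomposes uniquely as the direct sum of simple ideals, one per connected component of its Dynkin diagram, so g ≅ A_6 ⊕ B_2 (dimension 48 + 10 = 58).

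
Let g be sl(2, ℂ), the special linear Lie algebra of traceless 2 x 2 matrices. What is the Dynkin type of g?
This is sl(2), which has dimension 2^2 - 1 = 3 and rank 2 - 1 = 1 (a Cartan subalgebra is the diagonal traceless matrices). In the classification of classical Lie algebras, the special linear algebra sl(n+1) has type A_n; here n = 1, so the Dynkin diagram is a chain of 1 nodes with single edges (A_1). Hence the type is A_1.

A_1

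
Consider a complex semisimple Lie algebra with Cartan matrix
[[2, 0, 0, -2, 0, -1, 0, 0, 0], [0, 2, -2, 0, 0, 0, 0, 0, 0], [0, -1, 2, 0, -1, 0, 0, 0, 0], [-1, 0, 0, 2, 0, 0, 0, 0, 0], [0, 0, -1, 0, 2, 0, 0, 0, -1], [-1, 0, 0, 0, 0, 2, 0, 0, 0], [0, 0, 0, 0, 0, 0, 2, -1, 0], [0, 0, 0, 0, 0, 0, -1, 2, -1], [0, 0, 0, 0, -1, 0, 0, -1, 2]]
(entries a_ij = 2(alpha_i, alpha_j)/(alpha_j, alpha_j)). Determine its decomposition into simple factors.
type B_3 + type C_6

The diagram associated to this matrix has two connected components: the simple roots {alpha_1, alpha_4, alpha_6} form a chain of 3 nodes with a double edge at one end; the terminal node there is the unique short simple root (B_3), and {alpha_2, alpha_3, alpha_5, alpha_7, alpha_8, alpha_9} form a chain of 6 nodes with a double edge at one end; the terminal node there is the unique long simple root (C_6). A semisimple Lie algebra decomposes uniquely as the direct sum of simple ideals, one per connected component of its Dynkin diagram, so g ≅ B_3 ⊕ C_6 (dimension 21 + 78 = 99).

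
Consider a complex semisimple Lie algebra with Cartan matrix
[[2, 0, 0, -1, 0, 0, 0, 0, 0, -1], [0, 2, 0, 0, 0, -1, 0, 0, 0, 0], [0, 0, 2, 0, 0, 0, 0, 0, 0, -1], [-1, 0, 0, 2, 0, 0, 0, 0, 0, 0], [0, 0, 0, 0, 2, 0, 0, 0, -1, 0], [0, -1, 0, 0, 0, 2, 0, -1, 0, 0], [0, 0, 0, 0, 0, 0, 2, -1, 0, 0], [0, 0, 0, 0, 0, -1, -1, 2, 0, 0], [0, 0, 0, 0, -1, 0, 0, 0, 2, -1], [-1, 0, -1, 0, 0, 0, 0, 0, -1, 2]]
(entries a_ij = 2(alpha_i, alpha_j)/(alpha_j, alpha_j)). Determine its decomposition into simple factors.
A_4 (sl(5)) ⊕ E_6

The diagram associated to this matrix has two connected components: the simple roots {alpha_2, alpha_6, alpha_7, alpha_8} form a chain of 4 nodes with single edges (A_4), and {alpha_1, alpha_3, alpha_4, alpha_5, alpha_9, alpha_10} form a chain of 5 nodes with one extra node attached to the third node from one end (E_6). A semisimple Lie algebra decomposes uniquely as the direct sum of simple ideals, one per connected component of its Dynkin diagram, so g ≅ A_4 ⊕ E_6 (dimension 24 + 78 = 102).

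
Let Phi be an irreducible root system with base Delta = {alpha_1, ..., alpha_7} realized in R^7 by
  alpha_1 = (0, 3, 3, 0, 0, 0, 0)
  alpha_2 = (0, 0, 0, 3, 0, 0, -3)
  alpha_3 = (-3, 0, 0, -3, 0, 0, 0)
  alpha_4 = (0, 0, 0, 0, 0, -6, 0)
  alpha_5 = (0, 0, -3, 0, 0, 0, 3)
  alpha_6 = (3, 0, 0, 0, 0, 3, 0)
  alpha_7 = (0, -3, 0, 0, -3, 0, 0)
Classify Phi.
C_7

Compute the Cartan integers a_ij = 2(alpha_i, alpha_j)/(alpha_j, alpha_j); the resulting 7x7 Cartan matrix is
[[2, 0, 0, 0, -1, 0, -1], [0, 2, -1, 0, -1, 0, 0], [0, -1, 2, 0, 0, -1, 0], [0, 0, 0, 2, 0, -2, 0], [-1, -1, 0, 0, 2, 0, 0], [0, 0, -1, -1, 0, 2, 0], [-1, 0, 0, 0, 0, 0, 2]].
The roots have two lengths (squared-length ratio 2:1); the short ones are alpha_{1,2,3,5,6,7}. The associated Dynkin diagram is a chain of 7 nodes with a double edge at one end; the terminal node there is the unique long simple root (C_7), so the type is C_7 (the algebra sp(14)).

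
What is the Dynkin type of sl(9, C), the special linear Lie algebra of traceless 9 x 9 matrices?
A8

This is sl(9), which has dimension 9^2 - 1 = 80 and rank 9 - 1 = 8 (a Cartan subalgebra is the diagonal traceless matrices). In the classification of classical Lie algebras, the special linear algebra sl(n+1) has type A_n; here n = 8, so the Dynkin diagram is a chain of 8 nodes with single edges (A_8). Hence the type is A_8.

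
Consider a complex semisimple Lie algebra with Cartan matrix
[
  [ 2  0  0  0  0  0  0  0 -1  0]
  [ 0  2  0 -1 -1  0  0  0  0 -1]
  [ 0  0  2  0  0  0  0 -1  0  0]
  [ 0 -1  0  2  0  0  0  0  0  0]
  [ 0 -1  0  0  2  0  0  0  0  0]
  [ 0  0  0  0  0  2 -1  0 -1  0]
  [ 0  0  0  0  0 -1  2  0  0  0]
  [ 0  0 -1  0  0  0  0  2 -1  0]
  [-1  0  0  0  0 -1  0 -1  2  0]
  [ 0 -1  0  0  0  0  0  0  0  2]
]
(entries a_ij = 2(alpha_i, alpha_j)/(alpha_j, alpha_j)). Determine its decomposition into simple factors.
D4 + E6

The diagram associated to this matrix has two connected components: the simple roots {alpha_2, alpha_4, alpha_5, alpha_10} form a chain of 2 nodes with a fork of two nodes at one end (D_4), and {alpha_1, alpha_3, alpha_6, alpha_7, alpha_8, alpha_9} form a chain of 5 nodes with one extra node attached to the third node from one end (E_6). A semisimple Lie algebra decomposes uniquely as the direct sum of simple ideals, one per connected component of its Dynkin diagram, so g ≅ D_4 ⊕ E_6 (dimension 28 + 78 = 106).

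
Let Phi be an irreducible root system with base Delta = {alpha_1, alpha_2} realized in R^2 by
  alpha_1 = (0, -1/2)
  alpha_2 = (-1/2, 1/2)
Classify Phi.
B2

Compute the Cartan integers a_ij = 2(alpha_i, alpha_j)/(alpha_j, alpha_j); the resulting 2x2 Cartan matrix is
[[2, -1], [-2, 2]].
The roots have two lengths (squared-length ratio 2:1); the short ones are alpha_{1}. The associated Dynkin diagram is a chain of 2 nodes with a double edge at one end; the terminal node there is the unique short simple root (B_2), so the type is B_2 (the algebra so(5)).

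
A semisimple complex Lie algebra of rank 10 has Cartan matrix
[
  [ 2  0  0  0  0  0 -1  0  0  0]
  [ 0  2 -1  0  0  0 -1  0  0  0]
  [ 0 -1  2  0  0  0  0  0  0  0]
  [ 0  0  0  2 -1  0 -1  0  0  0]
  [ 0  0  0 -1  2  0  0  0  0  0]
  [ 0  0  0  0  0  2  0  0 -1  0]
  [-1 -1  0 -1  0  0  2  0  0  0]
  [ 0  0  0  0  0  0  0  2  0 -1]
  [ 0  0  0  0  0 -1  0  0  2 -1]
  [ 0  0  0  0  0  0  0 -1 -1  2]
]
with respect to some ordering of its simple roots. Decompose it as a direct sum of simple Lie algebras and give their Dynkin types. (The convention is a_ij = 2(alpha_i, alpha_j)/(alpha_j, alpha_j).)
A_4 ⊕ E_6

The diagram associated to this matrix has two connected components: the simple roots {alpha_6, alpha_8, alpha_9, alpha_10} form a chain of 4 nodes with single edges (A_4), and {alpha_1, alpha_2, alpha_3, alpha_4, alpha_5, alpha_7} form a chain of 5 nodes with one extra node attached to the third node from one end (E_6). A semisimple Lie algebra decomposes uniquely as the direct sum of simple ideals, one per connected component of its Dynkin diagram, so g ≅ A_4 ⊕ E_6 (dimension 24 + 78 = 102).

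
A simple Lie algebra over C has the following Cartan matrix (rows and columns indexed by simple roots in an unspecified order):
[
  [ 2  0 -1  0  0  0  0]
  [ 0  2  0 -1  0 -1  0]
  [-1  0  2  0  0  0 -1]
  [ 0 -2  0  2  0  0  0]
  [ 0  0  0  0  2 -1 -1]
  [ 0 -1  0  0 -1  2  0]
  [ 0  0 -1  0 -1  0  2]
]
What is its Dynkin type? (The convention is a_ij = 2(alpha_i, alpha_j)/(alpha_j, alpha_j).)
The matrix has rank 7 with 2's on the diagonal. Reading the off-diagonal entries as Dynkin edges (a single edge where a_ij = a_ji = -1; a double or triple edge where a_ij * a_ji = 2 or 3), the diagram is a chain of 7 nodes with a double edge at one end; the terminal node there is the unique long simple root (C_7). One simple-root ordering that puts it in standard form is (alpha_1, alpha_3, alpha_7, alpha_5, alpha_6, alpha_2, alpha_4). So the algebra is type C_7, i.e. sp(14).

C7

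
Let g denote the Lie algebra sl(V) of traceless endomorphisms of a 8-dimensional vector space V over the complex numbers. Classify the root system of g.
A7

This is sl(8), which has dimension 8^2 - 1 = 63 and rank 8 - 1 = 7 (a Cartan subalgebra is the diagonal traceless matrices). In the classification of classical Lie algebras, the special linear algebra sl(n+1) has type A_n; here n = 7, so the Dynkin diagram is a chain of 7 nodes with single edges (A_7). Hence the type is A_7.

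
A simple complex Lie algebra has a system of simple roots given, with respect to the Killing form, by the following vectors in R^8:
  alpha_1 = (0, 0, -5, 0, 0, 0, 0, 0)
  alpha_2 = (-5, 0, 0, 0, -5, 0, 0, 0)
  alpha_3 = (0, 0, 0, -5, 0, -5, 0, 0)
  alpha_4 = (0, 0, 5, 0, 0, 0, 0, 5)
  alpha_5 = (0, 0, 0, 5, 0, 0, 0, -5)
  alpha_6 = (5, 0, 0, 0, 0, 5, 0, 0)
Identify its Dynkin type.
Compute the Cartan integers a_ij = 2(alpha_i, alpha_j)/(alpha_j, alpha_j); the resulting 6x6 Cartan matrix is
[[2, 0, 0, -1, 0, 0], [0, 2, 0, 0, 0, -1], [0, 0, 2, 0, -1, -1], [-2, 0, 0, 2, -1, 0], [0, 0, -1, -1, 2, 0], [0, -1, -1, 0, 0, 2]].
The roots have two lengths (squared-length ratio 2:1); the short ones are alpha_{1}. The associated Dynkin diagram is a chain of 6 nodes with a double edge at one end; the terminal node there is the unique short simple root (B_6), so the type is B_6 (the algebra so(13)).

B_6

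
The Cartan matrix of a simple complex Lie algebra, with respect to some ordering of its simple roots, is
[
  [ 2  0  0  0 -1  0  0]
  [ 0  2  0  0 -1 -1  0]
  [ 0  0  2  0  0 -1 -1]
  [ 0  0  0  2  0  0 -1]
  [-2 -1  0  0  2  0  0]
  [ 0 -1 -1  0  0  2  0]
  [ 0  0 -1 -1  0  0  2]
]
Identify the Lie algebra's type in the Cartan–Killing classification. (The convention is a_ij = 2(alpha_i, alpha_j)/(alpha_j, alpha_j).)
The matrix has rank 7 with 2's on the diagonal. Reading the off-diagonal entries as Dynkin edges (a single edge where a_ij = a_ji = -1; a double or triple edge where a_ij * a_ji = 2 or 3), the diagram is a chain of 7 nodes with a double edge at one end; the terminal node there is the unique short simple root (B_7). One simple-root ordering that puts it in standard form is (alpha_4, alpha_7, alpha_3, alpha_6, alpha_2, alpha_5, alpha_1). So the algebra is type B_7, i.e. so(15).

B_7 (so(15))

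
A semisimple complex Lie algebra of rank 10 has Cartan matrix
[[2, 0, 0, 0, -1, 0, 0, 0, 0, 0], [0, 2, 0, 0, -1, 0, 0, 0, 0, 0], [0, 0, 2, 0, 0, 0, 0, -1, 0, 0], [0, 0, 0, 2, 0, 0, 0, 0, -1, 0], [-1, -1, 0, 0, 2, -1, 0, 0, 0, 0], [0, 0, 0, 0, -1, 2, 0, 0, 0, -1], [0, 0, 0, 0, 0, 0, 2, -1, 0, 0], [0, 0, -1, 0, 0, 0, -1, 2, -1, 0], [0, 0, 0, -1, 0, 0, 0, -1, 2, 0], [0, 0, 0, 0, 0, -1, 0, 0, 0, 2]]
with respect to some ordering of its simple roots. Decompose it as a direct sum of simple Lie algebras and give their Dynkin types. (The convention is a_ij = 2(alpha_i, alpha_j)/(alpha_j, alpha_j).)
The diagram associated to this matrix has two connected components: the simple roots {alpha_3, alpha_4, alpha_7, alpha_8, alpha_9} form a chain of 3 nodes with a fork of two nodes at one end (D_5), and {alpha_1, alpha_2, alpha_5, alpha_6, alpha_10} form a chain of 3 nodes with a fork of two nodes at one end (D_5). A semisimple Lie algebra decomposes uniquely as the direct sum of simple ideals, one per connected component of its Dynkin diagram, so g ≅ D_5 ⊕ D_5 (dimension 45 + 45 = 90).

D5 + D5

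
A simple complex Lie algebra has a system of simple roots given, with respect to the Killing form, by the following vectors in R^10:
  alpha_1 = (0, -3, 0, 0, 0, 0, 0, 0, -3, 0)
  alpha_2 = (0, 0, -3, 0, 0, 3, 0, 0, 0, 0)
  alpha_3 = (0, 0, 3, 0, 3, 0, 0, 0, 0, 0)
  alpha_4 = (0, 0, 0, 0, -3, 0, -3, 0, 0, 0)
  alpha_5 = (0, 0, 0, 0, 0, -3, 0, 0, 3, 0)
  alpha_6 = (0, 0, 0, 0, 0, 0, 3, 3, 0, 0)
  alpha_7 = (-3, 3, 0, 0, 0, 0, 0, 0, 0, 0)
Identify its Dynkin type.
Compute the Cartan integers a_ij = 2(alpha_i, alpha_j)/(alpha_j, alpha_j); the resulting 7x7 Cartan matrix is
[[2, 0, 0, 0, -1, 0, -1], [0, 2, -1, 0, -1, 0, 0], [0, -1, 2, -1, 0, 0, 0], [0, 0, -1, 2, 0, -1, 0], [-1, -1, 0, 0, 2, 0, 0], [0, 0, 0, -1, 0, 2, 0], [-1, 0, 0, 0, 0, 0, 2]].
All simple roots have the same length, so the diagram is simply laced. The associated Dynkin diagram is a chain of 7 nodes with single edges (A_7), so the type is A_7 (the algebra sl(8)).

A_7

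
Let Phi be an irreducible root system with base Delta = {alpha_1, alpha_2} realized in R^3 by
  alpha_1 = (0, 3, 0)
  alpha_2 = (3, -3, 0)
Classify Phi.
Compute the Cartan integers a_ij = 2(alpha_i, alpha_j)/(alpha_j, alpha_j); the resulting 2x2 Cartan matrix is
[[2, -1], [-2, 2]].
The roots have two lengths (squared-length ratio 2:1); the short ones are alpha_{1}. The associated Dynkin diagram is a chain of 2 nodes with a double edge at one end; the terminal node there is the unique short simple root (B_2), so the type is B_2 (the algebra so(5)).

type B_2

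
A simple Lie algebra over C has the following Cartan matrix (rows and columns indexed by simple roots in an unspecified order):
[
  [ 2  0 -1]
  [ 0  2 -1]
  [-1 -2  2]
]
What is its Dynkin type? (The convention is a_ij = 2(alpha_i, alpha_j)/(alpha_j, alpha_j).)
B_3 (so(7))

The matrix has rank 3 with 2's on the diagonal. Reading the off-diagonal entries as Dynkin edges (a single edge where a_ij = a_ji = -1; a double or triple edge where a_ij * a_ji = 2 or 3), the diagram is a chain of 3 nodes with a double edge at one end; the terminal node there is the unique short simple root (B_3). One simple-root ordering that puts it in standard form is (alpha_1, alpha_3, alpha_2). So the algebra is type B_3, i.e. so(7).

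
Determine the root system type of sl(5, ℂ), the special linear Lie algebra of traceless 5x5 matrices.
This is sl(5), which has dimension 5^2 - 1 = 24 and rank 5 - 1 = 4 (a Cartan subalgebra is the diagonal traceless matrices). In the classification of classical Lie algebras, the special linear algebra sl(n+1) has type A_n; here n = 4, so the Dynkin diagram is a chain of 4 nodes with single edges (A_4). Hence the type is A_4.

A_4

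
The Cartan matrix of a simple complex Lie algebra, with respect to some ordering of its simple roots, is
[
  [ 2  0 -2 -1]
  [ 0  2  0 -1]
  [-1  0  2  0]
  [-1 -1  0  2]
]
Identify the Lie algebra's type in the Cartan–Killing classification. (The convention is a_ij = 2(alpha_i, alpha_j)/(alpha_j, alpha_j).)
The matrix has rank 4 with 2's on the diagonal. Reading the off-diagonal entries as Dynkin edges (a single edge where a_ij = a_ji = -1; a double or triple edge where a_ij * a_ji = 2 or 3), the diagram is a chain of 4 nodes with a double edge at one end; the terminal node there is the unique short simple root (B_4). One simple-root ordering that puts it in standard form is (alpha_2, alpha_4, alpha_1, alpha_3). So the algebra is type B_4, i.e. so(9).

type B_4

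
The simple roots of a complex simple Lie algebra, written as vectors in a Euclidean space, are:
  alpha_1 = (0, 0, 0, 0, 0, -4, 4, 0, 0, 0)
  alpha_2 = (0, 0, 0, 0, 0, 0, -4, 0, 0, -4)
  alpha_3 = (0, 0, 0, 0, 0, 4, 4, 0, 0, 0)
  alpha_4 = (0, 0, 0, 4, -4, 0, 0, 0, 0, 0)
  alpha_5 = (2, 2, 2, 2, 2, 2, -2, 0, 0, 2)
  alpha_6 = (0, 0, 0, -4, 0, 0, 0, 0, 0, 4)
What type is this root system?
Compute the Cartan integers a_ij = 2(alpha_i, alpha_j)/(alpha_j, alpha_j); the resulting 6x6 Cartan matrix is
[[2, -1, 0, 0, -1, 0], [-1, 2, -1, 0, 0, -1], [0, -1, 2, 0, 0, 0], [0, 0, 0, 2, 0, -1], [-1, 0, 0, 0, 2, 0], [0, -1, 0, -1, 0, 2]].
All simple roots have the same length, so the diagram is simply laced. The associated Dynkin diagram is a chain of 5 nodes with one extra node attached to the third node from one end (E_6), so the type is E_6.

type E_6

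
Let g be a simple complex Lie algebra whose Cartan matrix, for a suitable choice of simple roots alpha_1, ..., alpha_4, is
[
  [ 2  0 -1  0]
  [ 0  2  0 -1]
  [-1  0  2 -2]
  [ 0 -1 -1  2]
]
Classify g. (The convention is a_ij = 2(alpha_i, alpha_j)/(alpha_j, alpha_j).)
F_4

The matrix has rank 4 with 2's on the diagonal. Reading the off-diagonal entries as Dynkin edges (a single edge where a_ij = a_ji = -1; a double or triple edge where a_ij * a_ji = 2 or 3), the diagram is a chain of 4 nodes with a double edge between the middle two (F_4). One simple-root ordering that puts it in standard form is (alpha_1, alpha_3, alpha_4, alpha_2). So the algebra is type F_4.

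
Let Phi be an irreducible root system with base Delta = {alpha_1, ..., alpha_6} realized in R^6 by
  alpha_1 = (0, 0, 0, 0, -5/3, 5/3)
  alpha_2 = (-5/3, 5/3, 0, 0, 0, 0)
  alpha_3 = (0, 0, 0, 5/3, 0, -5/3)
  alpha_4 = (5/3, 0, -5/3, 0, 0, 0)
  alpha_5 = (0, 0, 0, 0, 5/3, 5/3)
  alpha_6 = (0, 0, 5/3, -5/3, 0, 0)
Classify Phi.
Compute the Cartan integers a_ij = 2(alpha_i, alpha_j)/(alpha_j, alpha_j); the resulting 6x6 Cartan matrix is
[[2, 0, -1, 0, 0, 0], [0, 2, 0, -1, 0, 0], [-1, 0, 2, 0, -1, -1], [0, -1, 0, 2, 0, -1], [0, 0, -1, 0, 2, 0], [0, 0, -1, -1, 0, 2]].
All simple roots have the same length, so the diagram is simply laced. The associated Dynkin diagram is a chain of 4 nodes with a fork of two nodes at one end (D_6), so the type is D_6 (the algebra so(12)).

D6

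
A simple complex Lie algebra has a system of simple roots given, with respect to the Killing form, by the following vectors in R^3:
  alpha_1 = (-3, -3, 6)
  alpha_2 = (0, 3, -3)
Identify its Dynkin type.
Compute the Cartan integers a_ij = 2(alpha_i, alpha_j)/(alpha_j, alpha_j); the resulting 2x2 Cartan matrix is
[[2, -3], [-1, 2]].
The roots have two lengths (squared-length ratio 3:1); the short ones are alpha_{2}. The associated Dynkin diagram is two nodes joined by a triple edge (G_2), so the type is G_2.

type G_2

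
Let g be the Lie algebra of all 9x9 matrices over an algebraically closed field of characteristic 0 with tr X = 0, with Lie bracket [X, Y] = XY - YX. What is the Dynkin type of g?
A_8

This is sl(9), which has dimension 9^2 - 1 = 80 and rank 9 - 1 = 8 (a Cartan subalgebra is the diagonal traceless matrices). In the classification of classical Lie algebras, the special linear algebra sl(n+1) has type A_n; here n = 8, so the Dynkin diagram is a chain of 8 nodes with single edges (A_8). Hence the type is A_8.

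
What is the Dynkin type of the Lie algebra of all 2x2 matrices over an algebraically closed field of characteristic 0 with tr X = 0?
type A_1

This is sl(2), which has dimension 2^2 - 1 = 3 and rank 2 - 1 = 1 (a Cartan subalgebra is the diagonal traceless matrices). In the classification of classical Lie algebras, the special linear algebra sl(n+1) has type A_n; here n = 1, so the Dynkin diagram is a chain of 1 nodes with single edges (A_1). Hence the type is A_1.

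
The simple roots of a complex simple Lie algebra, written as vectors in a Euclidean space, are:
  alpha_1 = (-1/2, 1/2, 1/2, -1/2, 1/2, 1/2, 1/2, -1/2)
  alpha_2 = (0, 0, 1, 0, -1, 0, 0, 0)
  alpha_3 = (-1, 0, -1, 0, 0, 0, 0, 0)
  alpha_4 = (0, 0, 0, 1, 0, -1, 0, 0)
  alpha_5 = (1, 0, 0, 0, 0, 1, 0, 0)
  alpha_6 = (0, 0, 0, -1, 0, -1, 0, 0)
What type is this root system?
Compute the Cartan integers a_ij = 2(alpha_i, alpha_j)/(alpha_j, alpha_j); the resulting 6x6 Cartan matrix is
[[2, 0, 0, -1, 0, 0], [0, 2, -1, 0, 0, 0], [0, -1, 2, 0, -1, 0], [-1, 0, 0, 2, -1, 0], [0, 0, -1, -1, 2, -1], [0, 0, 0, 0, -1, 2]].
All simple roots have the same length, so the diagram is simply laced. The associated Dynkin diagram is a chain of 5 nodes with one extra node attached to the third node from one end (E_6), so the type is E_6.

type E_6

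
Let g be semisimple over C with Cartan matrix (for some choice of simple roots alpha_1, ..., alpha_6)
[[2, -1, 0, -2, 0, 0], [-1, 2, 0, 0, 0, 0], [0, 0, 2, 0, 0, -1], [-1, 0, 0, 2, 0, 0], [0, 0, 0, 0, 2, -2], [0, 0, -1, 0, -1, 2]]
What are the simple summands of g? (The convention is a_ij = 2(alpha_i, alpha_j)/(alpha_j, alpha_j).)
The diagram associated to this matrix has two connected components: the simple roots {alpha_1, alpha_2, alpha_4} form a chain of 3 nodes with a double edge at one end; the terminal node there is the unique short simple root (B_3), and {alpha_3, alpha_5, alpha_6} form a chain of 3 nodes with a double edge at one end; the terminal node there is the unique long simple root (C_3). A semisimple Lie algebra decomposes uniquely as the direct sum of simple ideals, one per connected component of its Dynkin diagram, so g ≅ B_3 ⊕ C_3 (dimension 21 + 21 = 42).

B3 ⊕ C3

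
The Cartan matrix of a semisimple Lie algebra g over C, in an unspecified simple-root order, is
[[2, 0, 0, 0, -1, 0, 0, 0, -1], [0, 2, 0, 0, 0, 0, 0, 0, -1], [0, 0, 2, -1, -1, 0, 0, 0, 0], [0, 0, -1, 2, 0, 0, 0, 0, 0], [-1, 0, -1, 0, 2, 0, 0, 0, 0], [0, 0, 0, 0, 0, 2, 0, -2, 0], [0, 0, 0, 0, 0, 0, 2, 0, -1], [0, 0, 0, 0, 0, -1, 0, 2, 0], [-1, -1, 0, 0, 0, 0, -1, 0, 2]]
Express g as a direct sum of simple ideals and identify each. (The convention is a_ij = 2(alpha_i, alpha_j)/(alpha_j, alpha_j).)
The diagram associated to this matrix has two connected components: the simple roots {alpha_6, alpha_8} form a chain of 2 nodes with a double edge at one end; the terminal node there is the unique short simple root (B_2), and {alpha_1, alpha_2, alpha_3, alpha_4, alpha_5, alpha_7, alpha_9} form a chain of 5 nodes with a fork of two nodes at one end (D_7). A semisimple Lie algebra decomposes uniquely as the direct sum of simple ideals, one per connected component of its Dynkin diagram, so g ≅ B_2 ⊕ D_7 (dimension 10 + 91 = 101).

B_2 ⊕ D_7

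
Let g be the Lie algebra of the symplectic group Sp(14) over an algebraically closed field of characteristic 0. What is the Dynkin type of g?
type C_7

This is sp(14), which has dimension 14(14+1)/2 = 105 and rank 14/2 = 7. In the classification of classical Lie algebras, the symplectic algebra sp(2n) has type C_n; here n = 7, so the Dynkin diagram is a chain of 7 nodes with a double edge at one end; the terminal node there is the unique long simple root (C_7). Hence the type is C_7.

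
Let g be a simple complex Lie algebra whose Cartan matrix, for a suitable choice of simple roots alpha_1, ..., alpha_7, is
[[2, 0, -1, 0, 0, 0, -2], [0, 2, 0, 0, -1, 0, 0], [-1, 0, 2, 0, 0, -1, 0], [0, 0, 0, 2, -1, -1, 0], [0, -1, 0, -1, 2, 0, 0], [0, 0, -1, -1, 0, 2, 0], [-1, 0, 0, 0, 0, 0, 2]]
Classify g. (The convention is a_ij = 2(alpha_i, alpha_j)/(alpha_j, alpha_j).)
The matrix has rank 7 with 2's on the diagonal. Reading the off-diagonal entries as Dynkin edges (a single edge where a_ij = a_ji = -1; a double or triple edge where a_ij * a_ji = 2 or 3), the diagram is a chain of 7 nodes with a double edge at one end; the terminal node there is the unique short simple root (B_7). One simple-root ordering that puts it in standard form is (alpha_2, alpha_5, alpha_4, alpha_6, alpha_3, alpha_1, alpha_7). So the algebra is type B_7, i.e. so(15).

B_7 (so(15))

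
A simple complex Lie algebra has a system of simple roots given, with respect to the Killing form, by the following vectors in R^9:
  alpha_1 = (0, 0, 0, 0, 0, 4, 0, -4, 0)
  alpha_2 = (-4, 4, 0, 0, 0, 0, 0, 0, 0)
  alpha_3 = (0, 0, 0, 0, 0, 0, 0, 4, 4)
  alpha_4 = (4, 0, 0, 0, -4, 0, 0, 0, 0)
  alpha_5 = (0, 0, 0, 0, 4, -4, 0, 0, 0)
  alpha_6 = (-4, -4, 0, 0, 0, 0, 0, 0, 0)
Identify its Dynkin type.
D_6

Compute the Cartan integers a_ij = 2(alpha_i, alpha_j)/(alpha_j, alpha_j); the resulting 6x6 Cartan matrix is
[[2, 0, -1, 0, -1, 0], [0, 2, 0, -1, 0, 0], [-1, 0, 2, 0, 0, 0], [0, -1, 0, 2, -1, -1], [-1, 0, 0, -1, 2, 0], [0, 0, 0, -1, 0, 2]].
All simple roots have the same length, so the diagram is simply laced. The associated Dynkin diagram is a chain of 4 nodes with a fork of two nodes at one end (D_6), so the type is D_6 (the algebra so(12)).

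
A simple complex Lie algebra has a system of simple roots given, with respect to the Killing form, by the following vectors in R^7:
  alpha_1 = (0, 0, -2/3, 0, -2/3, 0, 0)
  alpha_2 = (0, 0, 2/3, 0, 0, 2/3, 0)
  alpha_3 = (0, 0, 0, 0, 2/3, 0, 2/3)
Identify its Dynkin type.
type A_3

Compute the Cartan integers a_ij = 2(alpha_i, alpha_j)/(alpha_j, alpha_j); the resulting 3x3 Cartan matrix is
[[2, -1, -1], [-1, 2, 0], [-1, 0, 2]].
All simple roots have the same length, so the diagram is simply laced. The associated Dynkin diagram is a chain of 3 nodes with single edges (A_3), so the type is A_3 (the algebra sl(4)).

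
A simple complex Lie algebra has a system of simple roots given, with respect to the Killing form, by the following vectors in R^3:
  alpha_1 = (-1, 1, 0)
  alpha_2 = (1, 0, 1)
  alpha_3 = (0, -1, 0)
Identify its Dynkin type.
Compute the Cartan integers a_ij = 2(alpha_i, alpha_j)/(alpha_j, alpha_j); the resulting 3x3 Cartan matrix is
[[2, -1, -2], [-1, 2, 0], [-1, 0, 2]].
The roots have two lengths (squared-length ratio 2:1); the short ones are alpha_{3}. The associated Dynkin diagram is a chain of 3 nodes with a double edge at one end; the terminal node there is the unique short simple root (B_3), so the type is B_3 (the algebra so(7)).

type B_3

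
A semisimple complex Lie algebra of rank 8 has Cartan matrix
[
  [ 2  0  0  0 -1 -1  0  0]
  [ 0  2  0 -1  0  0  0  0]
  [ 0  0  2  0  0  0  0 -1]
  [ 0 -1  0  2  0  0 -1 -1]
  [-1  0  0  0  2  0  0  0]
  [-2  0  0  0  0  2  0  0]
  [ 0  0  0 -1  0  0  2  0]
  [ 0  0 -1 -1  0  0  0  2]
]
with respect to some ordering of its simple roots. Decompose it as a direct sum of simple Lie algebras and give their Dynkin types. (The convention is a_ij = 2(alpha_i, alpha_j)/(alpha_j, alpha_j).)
C_3 + D_5

The diagram associated to this matrix has two connected components: the simple roots {alpha_1, alpha_5, alpha_6} form a chain of 3 nodes with a double edge at one end; the terminal node there is the unique long simple root (C_3), and {alpha_2, alpha_3, alpha_4, alpha_7, alpha_8} form a chain of 3 nodes with a fork of two nodes at one end (D_5). A semisimple Lie algebra decomposes uniquely as the direct sum of simple ideals, one per connected component of its Dynkin diagram, so g ≅ C_3 ⊕ D_5 (dimension 21 + 45 = 66).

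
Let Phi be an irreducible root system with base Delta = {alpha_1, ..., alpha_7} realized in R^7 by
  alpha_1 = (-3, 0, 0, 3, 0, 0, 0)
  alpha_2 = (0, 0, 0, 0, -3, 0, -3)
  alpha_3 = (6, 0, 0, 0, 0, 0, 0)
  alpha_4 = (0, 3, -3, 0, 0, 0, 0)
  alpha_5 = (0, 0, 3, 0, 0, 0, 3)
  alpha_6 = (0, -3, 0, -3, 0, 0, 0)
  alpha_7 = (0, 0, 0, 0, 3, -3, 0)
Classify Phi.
Compute the Cartan integers a_ij = 2(alpha_i, alpha_j)/(alpha_j, alpha_j); the resulting 7x7 Cartan matrix is
[[2, 0, -1, 0, 0, -1, 0], [0, 2, 0, 0, -1, 0, -1], [-2, 0, 2, 0, 0, 0, 0], [0, 0, 0, 2, -1, -1, 0], [0, -1, 0, -1, 2, 0, 0], [-1, 0, 0, -1, 0, 2, 0], [0, -1, 0, 0, 0, 0, 2]].
The roots have two lengths (squared-length ratio 2:1); the short ones are alpha_{1,2,4,5,6,7}. The associated Dynkin diagram is a chain of 7 nodes with a double edge at one end; the terminal node there is the unique long simple root (C_7), so the type is C_7 (the algebra sp(14)).

type C_7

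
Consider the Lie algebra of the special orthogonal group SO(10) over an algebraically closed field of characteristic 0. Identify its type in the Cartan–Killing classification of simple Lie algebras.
This is so(10) with 10 even, which has dimension 10(10-1)/2 = 45 and rank 10/2 = 5. In the classification of classical Lie algebras, the orthogonal algebra so(2n) in an even number of variables has type D_n; here n = 5, so the Dynkin diagram is a chain of 3 nodes with a fork of two nodes at one end (D_5). Hence the type is D_5.

type D_5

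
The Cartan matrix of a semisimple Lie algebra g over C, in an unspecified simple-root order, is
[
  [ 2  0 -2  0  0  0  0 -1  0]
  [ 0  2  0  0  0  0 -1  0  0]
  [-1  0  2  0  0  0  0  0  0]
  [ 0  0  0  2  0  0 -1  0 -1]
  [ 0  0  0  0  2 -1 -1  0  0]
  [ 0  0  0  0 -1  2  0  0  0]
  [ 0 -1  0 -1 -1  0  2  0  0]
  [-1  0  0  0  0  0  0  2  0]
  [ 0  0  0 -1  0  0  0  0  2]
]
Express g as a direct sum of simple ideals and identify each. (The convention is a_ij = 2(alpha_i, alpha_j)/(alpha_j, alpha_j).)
The diagram associated to this matrix has two connected components: the simple roots {alpha_1, alpha_3, alpha_8} form a chain of 3 nodes with a double edge at one end; the terminal node there is the unique short simple root (B_3), and {alpha_2, alpha_4, alpha_5, alpha_6, alpha_7, alpha_9} form a chain of 5 nodes with one extra node attached to the third node from one end (E_6). A semisimple Lie algebra decomposes uniquely as the direct sum of simple ideals, one per connected component of its Dynkin diagram, so g ≅ B_3 ⊕ E_6 (dimension 21 + 78 = 99).

B3 ⊕ E6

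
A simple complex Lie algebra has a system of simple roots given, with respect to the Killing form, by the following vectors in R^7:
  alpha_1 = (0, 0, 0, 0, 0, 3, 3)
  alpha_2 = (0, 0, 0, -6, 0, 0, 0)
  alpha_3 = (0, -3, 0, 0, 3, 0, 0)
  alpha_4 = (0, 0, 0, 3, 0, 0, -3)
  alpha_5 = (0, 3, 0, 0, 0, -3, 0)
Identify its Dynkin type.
type C_5

Compute the Cartan integers a_ij = 2(alpha_i, alpha_j)/(alpha_j, alpha_j); the resulting 5x5 Cartan matrix is
[[2, 0, 0, -1, -1], [0, 2, 0, -2, 0], [0, 0, 2, 0, -1], [-1, -1, 0, 2, 0], [-1, 0, -1, 0, 2]].
The roots have two lengths (squared-length ratio 2:1); the short ones are alpha_{1,3,4,5}. The associated Dynkin diagram is a chain of 5 nodes with a double edge at one end; the terminal node there is the unique long simple root (C_5), so the type is C_5 (the algebra sp(10)).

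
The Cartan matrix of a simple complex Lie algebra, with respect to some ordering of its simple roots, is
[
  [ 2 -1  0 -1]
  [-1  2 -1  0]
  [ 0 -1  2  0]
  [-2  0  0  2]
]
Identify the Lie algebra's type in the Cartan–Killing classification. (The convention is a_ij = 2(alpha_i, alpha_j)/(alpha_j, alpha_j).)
C4

The matrix has rank 4 with 2's on the diagonal. Reading the off-diagonal entries as Dynkin edges (a single edge where a_ij = a_ji = -1; a double or triple edge where a_ij * a_ji = 2 or 3), the diagram is a chain of 4 nodes with a double edge at one end; the terminal node there is the unique long simple root (C_4). One simple-root ordering that puts it in standard form is (alpha_3, alpha_2, alpha_1, alpha_4). So the algebra is type C_4, i.e. sp(8).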